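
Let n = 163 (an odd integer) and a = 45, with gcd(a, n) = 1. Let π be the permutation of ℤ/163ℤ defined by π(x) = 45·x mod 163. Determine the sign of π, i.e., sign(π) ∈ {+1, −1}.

Start at x=119: 119 → 139 → 61 → 137 → 134 → 162 → 118 → … (one orbit).
Cycle lengths of π_45 on ℤ/163ℤ: [162, 1]; 2 cycles in total.
sign(π) = (−1)^{n − #cycles} = (−1)^{163−2} = (−1)^161 = -1.
Via Zolotarev, sign(π_{45}) = (45|163) = -1.

-1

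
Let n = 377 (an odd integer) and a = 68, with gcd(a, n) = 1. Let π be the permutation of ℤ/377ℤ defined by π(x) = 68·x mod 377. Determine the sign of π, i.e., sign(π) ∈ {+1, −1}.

-1

Orbit of 144 under x↦68x: [144, 367, 74, 131, 237, 282, 326]… (length divides ord_377(68)).
π_68 has 10 disjoint cycles with lengths [84, 84, 84, 84, 28, 3, 3, 3, 3, 1] on {0,…,376}.
Σ(ℓ_i−1) = 377−10 = 367; sign = (−1)^367 = -1.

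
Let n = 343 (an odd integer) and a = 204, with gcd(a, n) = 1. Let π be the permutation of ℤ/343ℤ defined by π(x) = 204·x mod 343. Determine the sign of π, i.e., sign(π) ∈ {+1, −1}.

Orbit of 267 under x↦204x: [267, 274, 330, 92, 246, 106, 15]… (length divides ord_343(204)).
Decompose π into cycles: lengths [49, 49, 49, 49, 49, 49, 7, 7, 7, 7, 7, 7, 1, 1, 1, 1, 1, 1, 1] (19 cycles, including the fixed point 0).
With 19 cycles on 343 points, sign = (−1)^{343−19} = +1.
Zolotarev: (204|343) = +1, matching the cycle-count sign.

+1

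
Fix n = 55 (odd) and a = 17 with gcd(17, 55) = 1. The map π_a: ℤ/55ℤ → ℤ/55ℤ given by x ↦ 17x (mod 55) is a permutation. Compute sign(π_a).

+1

Orbit of 32 under x↦17x: [32, 49, 8, 26, 2, 34, 28]… (length divides ord_55(17)).
Cycle lengths of π_17 on ℤ/55ℤ: [20, 20, 10, 4, 1]; 5 cycles in total.
sign(π) = (−1)^{n − #cycles} = (−1)^{55−5} = (−1)^50 = +1.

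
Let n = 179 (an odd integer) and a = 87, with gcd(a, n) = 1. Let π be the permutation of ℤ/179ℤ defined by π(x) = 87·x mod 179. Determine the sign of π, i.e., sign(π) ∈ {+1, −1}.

Orbit of 169 under x↦87x: [169, 25, 27, 22, 124, 48, 59]… (length divides ord_179(87)).
3 cycles of lengths [89, 89, 1].
Σ(ℓ_i−1) = 179−3 = 176; sign = (−1)^176 = +1.
Zolotarev: (87|179) = +1, matching the cycle-count sign.

+1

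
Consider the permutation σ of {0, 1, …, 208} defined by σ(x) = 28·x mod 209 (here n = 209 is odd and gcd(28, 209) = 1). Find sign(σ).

Start at x=25: 25 → 73 → 163 → 175 → 93 → 96 → 180 → … (one orbit).
6 cycles of lengths [90, 90, 10, 9, 9, 1].
6 cycles on 209: each ℓ→(−1)^(ℓ−1), product (−1)^203 = -1.
Via Zolotarev, sign(π_{28}) = (28|209) = -1.

-1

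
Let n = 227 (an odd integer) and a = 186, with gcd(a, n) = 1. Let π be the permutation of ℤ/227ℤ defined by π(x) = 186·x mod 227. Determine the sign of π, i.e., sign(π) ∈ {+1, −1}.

Orbit of 133 under x↦186x: [133, 222, 205, 221, 19, 129, 159]… (length divides ord_227(186)).
3 cycles of lengths [113, 113, 1].
Σ(ℓ_i−1) = 227−3 = 224; sign = (−1)^224 = +1.
Via Zolotarev, sign(π_{186}) = (186|227) = +1.

+1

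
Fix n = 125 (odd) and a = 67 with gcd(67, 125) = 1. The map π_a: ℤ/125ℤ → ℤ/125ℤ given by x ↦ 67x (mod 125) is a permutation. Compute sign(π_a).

Trace 97: π^k(97) = [97, 124, 58, 11, 112, 4, 18] for k=0..6.
The orbit structure of x ↦ 67x mod 125: 4 orbits of sizes [100, 20, 4, 1].
125 − 4 = 121 transpositions; sign(π) = (−1)^121 = -1.
Check: (67/125) = -1 by Zolotarev.

-1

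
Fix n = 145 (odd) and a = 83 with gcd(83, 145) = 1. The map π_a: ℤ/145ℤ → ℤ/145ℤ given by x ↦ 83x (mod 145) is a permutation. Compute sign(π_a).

-1

Orbit of 74 under x↦83x: [74, 52, 111, 78, 94, 117, 141]… (length divides ord_145(83)).
Decompose π into cycles: lengths [28, 28, 28, 28, 7, 7, 7, 7, 4, 1] (10 cycles, including the fixed point 0).
145 − 10 = 135 transpositions; sign(π) = (−1)^135 = -1.
Zolotarev: (83|145) = -1, matching the cycle-count sign.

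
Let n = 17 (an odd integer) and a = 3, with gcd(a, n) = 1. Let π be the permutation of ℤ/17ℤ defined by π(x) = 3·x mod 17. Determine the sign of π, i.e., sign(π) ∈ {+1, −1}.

Orbit of 3 under x↦3x: [3, 9, 10, 13, 5, 15, 11]… (length divides ord_17(3)).
The orbit structure of x ↦ 3x mod 17: 2 orbits of sizes [16, 1].
Σ(ℓ_i−1) = 17−2 = 15; sign = (−1)^15 = -1.
Check: (3/17) = -1 by Zolotarev.

-1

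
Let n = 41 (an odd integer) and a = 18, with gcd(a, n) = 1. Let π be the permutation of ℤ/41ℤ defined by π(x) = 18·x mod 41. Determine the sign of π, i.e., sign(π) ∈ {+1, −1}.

+1

Start at x=18: 18 → 37 → 10 → 16 → 1 → 18 (one orbit).
Cycle type of π: 5×8 + 1; total 9 cycles.
9 cycles on 41: each ℓ→(−1)^(ℓ−1), product (−1)^32 = +1.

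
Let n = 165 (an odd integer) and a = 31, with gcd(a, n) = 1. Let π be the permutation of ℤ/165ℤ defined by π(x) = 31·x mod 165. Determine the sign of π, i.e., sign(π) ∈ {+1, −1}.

Start at x=16: 16 → 1 → 31 → 136 → 91 → 16 (one orbit).
45 cycles of lengths [5, 5, 5, 5, 5, 5, 5, 5, 5, 5, 5, 5, 5, 5, 5, 5, 5, 5, 5, 5, 5, 5, 5, 5, 5, 5, 5, 5, 5, 5, 1, 1, 1, 1, 1, 1, 1, 1, 1, 1, 1, 1, 1, 1, 1].
n − c = 165 − 45 = 120; sign = (−1)^120 = +1.
(31|165)_J = +1 (Zolotarev's lemma cross-check).

+1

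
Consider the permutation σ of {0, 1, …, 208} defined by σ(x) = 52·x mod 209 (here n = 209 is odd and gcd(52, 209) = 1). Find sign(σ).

Start at x=100: 100 → 184 → 163 → 116 → 180 → 164 → 168 → … (one orbit).
The orbit structure of x ↦ 52x mod 209: 5 orbits of sizes [90, 90, 18, 10, 1].
Σ(ℓ_i−1) = 209−5 = 204; sign = (−1)^204 = +1.

+1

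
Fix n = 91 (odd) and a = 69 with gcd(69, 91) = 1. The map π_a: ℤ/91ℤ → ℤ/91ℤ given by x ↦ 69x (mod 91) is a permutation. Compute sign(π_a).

Trace 29: π^k(29) = [29, 90, 22, 62, 1, 69] for k=0..5.
18 cycles of lengths [6, 6, 6, 6, 6, 6, 6, 6, 6, 6, 6, 6, 6, 6, 2, 2, 2, 1].
n − c = 91 − 18 = 73; sign = (−1)^73 = -1.

-1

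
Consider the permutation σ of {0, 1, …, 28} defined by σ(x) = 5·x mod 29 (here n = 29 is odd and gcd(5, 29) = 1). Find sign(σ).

+1

Trace 5: π^k(5) = [5, 25, 9, 16, 22, 23, 28] for k=0..6.
Cycle lengths of π_5 on ℤ/29ℤ: [14, 14, 1]; 3 cycles in total.
n − c = 29 − 3 = 26; sign = (−1)^26 = +1.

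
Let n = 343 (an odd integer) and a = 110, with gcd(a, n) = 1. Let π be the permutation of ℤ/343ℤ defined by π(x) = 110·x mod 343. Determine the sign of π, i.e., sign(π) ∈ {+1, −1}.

-1

Orbit of 113 under x↦110x: [113, 82, 102, 244, 86, 199, 281]… (length divides ord_343(110)).
Decompose π into cycles: lengths [294, 42, 6, 1] (4 cycles, including the fixed point 0).
With 4 cycles on 343 points, sign = (−1)^{343−4} = -1.
Zolotarev: (110|343) = -1, matching the cycle-count sign.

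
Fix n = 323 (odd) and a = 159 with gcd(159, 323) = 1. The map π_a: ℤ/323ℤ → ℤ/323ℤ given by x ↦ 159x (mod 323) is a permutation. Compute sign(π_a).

-1

Start at x=163: 163 → 77 → 292 → 239 → 210 → 121 → 182 → … (one orbit).
The orbit structure of x ↦ 159x mod 323: 14 orbits of sizes [48, 48, 48, 48, 48, 48, 16, 3, 3, 3, 3, 3, 3, 1].
14 cycles on 323: each ℓ→(−1)^(ℓ−1), product (−1)^309 = -1.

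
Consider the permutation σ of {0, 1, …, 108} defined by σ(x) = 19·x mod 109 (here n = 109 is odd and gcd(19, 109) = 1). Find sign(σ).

-1

Trace 45: π^k(45) = [45, 92, 4, 76, 27, 77, 46] for k=0..6.
Cycle type of π: 36×3 + 1; total 4 cycles.
sign(π) = (−1)^{n − #cycles} = (−1)^{109−4} = (−1)^105 = -1.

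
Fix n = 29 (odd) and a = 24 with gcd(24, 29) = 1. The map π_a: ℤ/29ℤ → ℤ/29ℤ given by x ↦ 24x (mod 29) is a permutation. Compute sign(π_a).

Start at x=7: 7 → 23 → 1 → 24 → 25 → 20 → 16 → 7 (one orbit).
The orbit structure of x ↦ 24x mod 29: 5 orbits of sizes [7, 7, 7, 7, 1].
Σ(ℓ_i−1) = 29−5 = 24; sign = (−1)^24 = +1.
(24|29)_J = +1 (Zolotarev's lemma cross-check).

+1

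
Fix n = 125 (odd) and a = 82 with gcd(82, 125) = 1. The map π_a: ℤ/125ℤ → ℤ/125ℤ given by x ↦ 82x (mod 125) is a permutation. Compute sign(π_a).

-1

Trace 93: π^k(93) = [93, 1, 82, 99, 118, 51, 57] for k=0..6.
Cycle type of π: 20×5 + 4×6 + 1; total 12 cycles.
sign(π) = (−1)^{n − #cycles} = (−1)^{125−12} = (−1)^113 = -1.
The Jacobi symbol (82|125) = -1 (Zolotarev) agrees.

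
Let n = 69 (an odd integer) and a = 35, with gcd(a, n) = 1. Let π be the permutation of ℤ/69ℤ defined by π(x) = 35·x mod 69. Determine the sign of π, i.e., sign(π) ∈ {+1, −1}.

-1

Start at x=55: 55 → 62 → 31 → 50 → 25 → 47 → 58 → … (one orbit).
6 cycles of lengths [22, 22, 11, 11, 2, 1].
sign(π) = (−1)^{n − #cycles} = (−1)^{69−6} = (−1)^63 = -1.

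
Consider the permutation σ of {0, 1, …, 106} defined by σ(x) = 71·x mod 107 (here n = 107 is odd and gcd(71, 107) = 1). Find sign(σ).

Start at x=9: 9 → 104 → 1 → 71 → 12 → 103 → 37 → … (one orbit).
2 cycles of lengths [106, 1].
2 cycles on 107: each ℓ→(−1)^(ℓ−1), product (−1)^105 = -1.
Via Zolotarev, sign(π_{71}) = (71|107) = -1.

-1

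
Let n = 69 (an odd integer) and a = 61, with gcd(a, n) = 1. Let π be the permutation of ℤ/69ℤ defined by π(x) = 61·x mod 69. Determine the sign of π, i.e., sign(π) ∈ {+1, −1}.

-1

Trace 4: π^k(4) = [4, 37, 49, 22, 31, 28, 52] for k=0..6.
π_61 has 6 disjoint cycles with lengths [22, 22, 22, 1, 1, 1] on {0,…,68}.
69 − 6 = 63 transpositions; sign(π) = (−1)^63 = -1.
Zolotarev: (61|69) = -1, matching the cycle-count sign.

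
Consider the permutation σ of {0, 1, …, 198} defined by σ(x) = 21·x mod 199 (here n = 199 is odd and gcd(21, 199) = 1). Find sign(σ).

-1

Orbit of 106 under x↦21x: [106, 37, 180, 198, 178, 156, 92]… (length divides ord_199(21)).
12 cycles of lengths [18, 18, 18, 18, 18, 18, 18, 18, 18, 18, 18, 1].
199 − 12 = 187 transpositions; sign(π) = (−1)^187 = -1.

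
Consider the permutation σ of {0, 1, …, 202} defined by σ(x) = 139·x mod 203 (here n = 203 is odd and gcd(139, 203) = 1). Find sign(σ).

Start at x=132: 132 → 78 → 83 → 169 → 146 → 197 → 181 → … (one orbit).
20 cycles of lengths [14, 14, 14, 14, 14, 14, 14, 14, 14, 14, 14, 14, 7, 7, 7, 7, 2, 2, 2, 1].
Σ(ℓ_i−1) = 203−20 = 183; sign = (−1)^183 = -1.
Zolotarev: (139|203) = -1, matching the cycle-count sign.

-1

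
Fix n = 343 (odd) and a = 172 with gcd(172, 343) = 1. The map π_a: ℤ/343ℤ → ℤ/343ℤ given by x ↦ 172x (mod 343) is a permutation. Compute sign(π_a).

Start at x=149: 149 → 246 → 123 → 233 → 288 → 144 → 72 → … (one orbit).
π_172 has 7 disjoint cycles with lengths [147, 147, 21, 21, 3, 3, 1] on {0,…,342}.
n − c = 343 − 7 = 336; sign = (−1)^336 = +1.
Via Zolotarev, sign(π_{172}) = (172|343) = +1.

+1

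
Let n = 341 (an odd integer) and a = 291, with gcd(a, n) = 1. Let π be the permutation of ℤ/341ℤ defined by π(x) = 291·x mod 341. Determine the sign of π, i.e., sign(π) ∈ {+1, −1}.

-1

Orbit of 126 under x↦291x: [126, 179, 257, 108, 56, 269, 190]… (length divides ord_341(291)).
Cycle lengths of π_291 on ℤ/341ℤ: [30, 30, 30, 30, 30, 30, 30, 30, 30, 30, 30, 5, 5, 1]; 14 cycles in total.
n − c = 341 − 14 = 327; sign = (−1)^327 = -1.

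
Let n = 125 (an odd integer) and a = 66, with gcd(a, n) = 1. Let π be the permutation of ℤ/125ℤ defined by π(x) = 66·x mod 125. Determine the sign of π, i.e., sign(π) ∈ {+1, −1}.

Orbit of 51 under x↦66x: [51, 116, 31, 46, 36, 1, 66]… (length divides ord_125(66)).
Cycle type of π: 25×4 + 5×4 + 1×5; total 13 cycles.
125 − 13 = 112 transpositions; sign(π) = (−1)^112 = +1.
Zolotarev: (66|125) = +1, matching the cycle-count sign.

+1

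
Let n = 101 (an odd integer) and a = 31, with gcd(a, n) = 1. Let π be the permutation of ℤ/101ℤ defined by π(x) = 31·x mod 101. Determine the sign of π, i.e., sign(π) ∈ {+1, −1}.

Orbit of 16 under x↦31x: [16, 92, 24, 37, 36, 5, 54]… (length divides ord_101(31)).
Cycle type of π: 25×4 + 1; total 5 cycles.
sign(π) = (−1)^{n − #cycles} = (−1)^{101−5} = (−1)^96 = +1.
Via Zolotarev, sign(π_{31}) = (31|101) = +1.

+1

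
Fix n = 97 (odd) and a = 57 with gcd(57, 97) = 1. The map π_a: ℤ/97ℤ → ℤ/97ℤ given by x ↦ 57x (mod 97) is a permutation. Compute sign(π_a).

-1

Orbit of 80 under x↦57x: [80, 1, 57, 48, 20, 73, 87]… (length divides ord_97(57)).
2 cycles of lengths [96, 1].
With 2 cycles on 97 points, sign = (−1)^{97−2} = -1.
Zolotarev: (57|97) = -1, matching the cycle-count sign.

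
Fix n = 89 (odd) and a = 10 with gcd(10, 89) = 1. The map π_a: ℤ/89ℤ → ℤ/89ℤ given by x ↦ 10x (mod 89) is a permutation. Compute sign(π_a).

+1

Trace 57: π^k(57) = [57, 36, 4, 40, 44, 84, 39] for k=0..6.
Cycle lengths of π_10 on ℤ/89ℤ: [44, 44, 1]; 3 cycles in total.
With 3 cycles on 89 points, sign = (−1)^{89−3} = +1.
The Jacobi symbol (10|89) = +1 (Zolotarev) agrees.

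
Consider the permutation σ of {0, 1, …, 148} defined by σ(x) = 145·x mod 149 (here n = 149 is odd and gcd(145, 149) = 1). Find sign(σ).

+1

Start at x=142: 142 → 28 → 37 → 1 → 145 → 16 → 85 → … (one orbit).
Cycle type of π: 37×4 + 1; total 5 cycles.
sign(π) = (−1)^{n − #cycles} = (−1)^{149−5} = (−1)^144 = +1.
Check: (145/149) = +1 by Zolotarev.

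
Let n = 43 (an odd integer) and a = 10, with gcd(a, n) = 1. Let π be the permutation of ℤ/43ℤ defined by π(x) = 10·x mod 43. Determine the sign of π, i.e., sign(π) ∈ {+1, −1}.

+1

Trace 31: π^k(31) = [31, 9, 4, 40, 13, 1, 10] for k=0..6.
π_10 has 3 disjoint cycles with lengths [21, 21, 1] on {0,…,42}.
Σ(ℓ_i−1) = 43−3 = 40; sign = (−1)^40 = +1.
The Jacobi symbol (10|43) = +1 (Zolotarev) agrees.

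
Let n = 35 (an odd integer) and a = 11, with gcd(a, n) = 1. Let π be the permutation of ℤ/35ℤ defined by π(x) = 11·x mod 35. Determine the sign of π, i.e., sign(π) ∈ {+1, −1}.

Trace 11: π^k(11) = [11, 16, 1] for k=0..2.
Decompose π into cycles: lengths [3, 3, 3, 3, 3, 3, 3, 3, 3, 3, 1, 1, 1, 1, 1] (15 cycles, including the fixed point 0).
sign(π) = (−1)^{n − #cycles} = (−1)^{35−15} = (−1)^20 = +1.
Zolotarev: (11|35) = +1, matching the cycle-count sign.

+1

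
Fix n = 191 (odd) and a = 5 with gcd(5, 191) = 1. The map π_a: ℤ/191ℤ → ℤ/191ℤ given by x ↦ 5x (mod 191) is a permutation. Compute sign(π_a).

Start at x=25: 25 → 125 → 52 → 69 → 154 → 6 → 30 → … (one orbit).
Decompose π into cycles: lengths [19, 19, 19, 19, 19, 19, 19, 19, 19, 19, 1] (11 cycles, including the fixed point 0).
n − c = 191 − 11 = 180; sign = (−1)^180 = +1.

+1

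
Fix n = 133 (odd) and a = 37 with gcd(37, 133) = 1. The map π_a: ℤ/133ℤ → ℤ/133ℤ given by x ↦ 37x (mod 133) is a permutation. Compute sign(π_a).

Orbit of 37 under x↦37x: [37, 39, 113, 58, 18, 1]… (length divides ord_133(37)).
The orbit structure of x ↦ 37x mod 133: 30 orbits of sizes [6, 6, 6, 6, 6, 6, 6, 6, 6, 6, 6, 6, 6, 6, 6, 6, 6, 6, 3, 3, 2, 2, 2, 2, 2, 2, 2, 2, 2, 1].
30 cycles on 133: each ℓ→(−1)^(ℓ−1), product (−1)^103 = -1.
Via Zolotarev, sign(π_{37}) = (37|133) = -1.

-1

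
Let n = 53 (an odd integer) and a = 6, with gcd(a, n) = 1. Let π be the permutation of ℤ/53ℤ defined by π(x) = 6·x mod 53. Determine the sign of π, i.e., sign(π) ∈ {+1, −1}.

Orbit of 52 under x↦6x: [52, 47, 17, 49, 29, 15, 37]… (length divides ord_53(6)).
Cycle type of π: 26×2 + 1; total 3 cycles.
3 cycles on 53: each ℓ→(−1)^(ℓ−1), product (−1)^50 = +1.
Via Zolotarev, sign(π_{6}) = (6|53) = +1.

+1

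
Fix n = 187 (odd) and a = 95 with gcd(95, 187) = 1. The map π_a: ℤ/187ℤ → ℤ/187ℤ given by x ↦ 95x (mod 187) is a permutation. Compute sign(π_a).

+1

Trace 36: π^k(36) = [36, 54, 81, 28, 42, 63, 1] for k=0..6.
Decompose π into cycles: lengths [80, 80, 16, 10, 1] (5 cycles, including the fixed point 0).
5 cycles on 187: each ℓ→(−1)^(ℓ−1), product (−1)^182 = +1.
(95|187)_J = +1 (Zolotarev's lemma cross-check).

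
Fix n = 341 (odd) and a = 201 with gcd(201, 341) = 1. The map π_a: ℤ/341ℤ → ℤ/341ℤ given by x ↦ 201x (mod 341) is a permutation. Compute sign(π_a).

Orbit of 47 under x↦201x: [47, 240, 159, 246, 1, 201, 163]… (length divides ord_341(201)).
The orbit structure of x ↦ 201x mod 341: 36 orbits of sizes [10, 10, 10, 10, 10, 10, 10, 10, 10, 10, 10, 10, 10, 10, 10, 10, 10, 10, 10, 10, 10, 10, 10, 10, 10, 10, 10, 10, 10, 10, 10, 10, 10, 5, 5, 1].
36 cycles on 341: each ℓ→(−1)^(ℓ−1), product (−1)^305 = -1.
(201|341)_J = -1 (Zolotarev's lemma cross-check).

-1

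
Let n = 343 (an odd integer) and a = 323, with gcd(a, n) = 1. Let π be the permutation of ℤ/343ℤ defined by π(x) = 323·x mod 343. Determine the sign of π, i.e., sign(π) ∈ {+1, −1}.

+1

Trace 218: π^k(218) = [218, 99, 78, 155, 330, 260, 288] for k=0..6.
19 cycles of lengths [49, 49, 49, 49, 49, 49, 7, 7, 7, 7, 7, 7, 1, 1, 1, 1, 1, 1, 1].
n − c = 343 − 19 = 324; sign = (−1)^324 = +1.
Check: (323/343) = +1 by Zolotarev.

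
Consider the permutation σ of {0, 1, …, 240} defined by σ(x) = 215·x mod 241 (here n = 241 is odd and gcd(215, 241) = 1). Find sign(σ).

Start at x=184: 184 → 36 → 28 → 236 → 130 → 235 → 156 → … (one orbit).
4 cycles of lengths [80, 80, 80, 1].
sign(π) = (−1)^{n − #cycles} = (−1)^{241−4} = (−1)^237 = -1.
The Jacobi symbol (215|241) = -1 (Zolotarev) agrees.

-1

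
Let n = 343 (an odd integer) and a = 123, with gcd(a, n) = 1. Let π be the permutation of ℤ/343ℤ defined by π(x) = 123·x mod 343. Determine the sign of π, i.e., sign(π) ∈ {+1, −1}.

Trace 291: π^k(291) = [291, 121, 134, 18, 156, 323, 284] for k=0..6.
π_123 has 7 disjoint cycles with lengths [147, 147, 21, 21, 3, 3, 1] on {0,…,342}.
Σ(ℓ_i−1) = 343−7 = 336; sign = (−1)^336 = +1.

+1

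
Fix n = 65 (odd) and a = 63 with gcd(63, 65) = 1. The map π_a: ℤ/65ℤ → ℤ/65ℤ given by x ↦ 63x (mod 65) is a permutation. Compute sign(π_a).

+1

Trace 2: π^k(2) = [2, 61, 8, 49, 32, 1, 63] for k=0..6.
Decompose π into cycles: lengths [12, 12, 12, 12, 12, 4, 1] (7 cycles, including the fixed point 0).
sign(π) = (−1)^{n − #cycles} = (−1)^{65−7} = (−1)^58 = +1.
Check: (63/65) = +1 by Zolotarev.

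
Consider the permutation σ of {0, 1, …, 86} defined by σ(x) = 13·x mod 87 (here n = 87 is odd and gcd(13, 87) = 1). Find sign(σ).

+1

Start at x=7: 7 → 4 → 52 → 67 → 1 → 13 → 82 → … (one orbit).
Cycle lengths of π_13 on ℤ/87ℤ: [14, 14, 14, 14, 14, 14, 1, 1, 1]; 9 cycles in total.
n − c = 87 − 9 = 78; sign = (−1)^78 = +1.
Check: (13/87) = +1 by Zolotarev.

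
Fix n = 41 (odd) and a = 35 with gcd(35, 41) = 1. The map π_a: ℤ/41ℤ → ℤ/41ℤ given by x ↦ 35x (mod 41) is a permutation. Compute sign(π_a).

Start at x=29: 29 → 31 → 19 → 9 → 28 → 37 → 24 → … (one orbit).
Cycle type of π: 40 + 1; total 2 cycles.
With 2 cycles on 41 points, sign = (−1)^{41−2} = -1.
Via Zolotarev, sign(π_{35}) = (35|41) = -1.

-1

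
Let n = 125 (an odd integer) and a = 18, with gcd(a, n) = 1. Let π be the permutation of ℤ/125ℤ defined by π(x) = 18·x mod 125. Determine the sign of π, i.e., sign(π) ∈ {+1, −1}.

-1

Start at x=68: 68 → 99 → 32 → 76 → 118 → 124 → 107 → … (one orbit).
Decompose π into cycles: lengths [20, 20, 20, 20, 20, 4, 4, 4, 4, 4, 4, 1] (12 cycles, including the fixed point 0).
With 12 cycles on 125 points, sign = (−1)^{125−12} = -1.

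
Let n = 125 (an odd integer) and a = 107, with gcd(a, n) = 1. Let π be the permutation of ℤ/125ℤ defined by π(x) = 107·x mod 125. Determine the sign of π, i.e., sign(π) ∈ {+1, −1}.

-1

Orbit of 24 under x↦107x: [24, 68, 26, 32, 49, 118, 1]… (length divides ord_125(107)).
Cycle lengths of π_107 on ℤ/125ℤ: [20, 20, 20, 20, 20, 4, 4, 4, 4, 4, 4, 1]; 12 cycles in total.
Σ(ℓ_i−1) = 125−12 = 113; sign = (−1)^113 = -1.
Check: (107/125) = -1 by Zolotarev.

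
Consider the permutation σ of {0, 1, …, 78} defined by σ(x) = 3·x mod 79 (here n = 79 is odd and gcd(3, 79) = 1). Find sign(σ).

-1

Trace 35: π^k(35) = [35, 26, 78, 76, 70, 52, 77] for k=0..6.
2 cycles of lengths [78, 1].
With 2 cycles on 79 points, sign = (−1)^{79−2} = -1.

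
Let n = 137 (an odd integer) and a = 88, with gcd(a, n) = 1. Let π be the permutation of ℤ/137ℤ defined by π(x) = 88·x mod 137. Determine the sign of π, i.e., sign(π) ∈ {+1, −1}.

+1

Start at x=133: 133 → 59 → 123 → 1 → 88 → 72 → 34 → … (one orbit).
Cycle type of π: 17×8 + 1; total 9 cycles.
Σ(ℓ_i−1) = 137−9 = 128; sign = (−1)^128 = +1.
(88|137)_J = +1 (Zolotarev's lemma cross-check).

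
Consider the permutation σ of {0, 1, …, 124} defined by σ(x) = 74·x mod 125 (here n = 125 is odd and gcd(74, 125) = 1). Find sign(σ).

+1

Start at x=26: 26 → 49 → 1 → 74 → 101 → 99 → 76 → … (one orbit).
π_74 has 23 disjoint cycles with lengths [10, 10, 10, 10, 10, 10, 10, 10, 10, 10, 2, 2, 2, 2, 2, 2, 2, 2, 2, 2, 2, 2, 1] on {0,…,124}.
sign(π) = (−1)^{n − #cycles} = (−1)^{125−23} = (−1)^102 = +1.
The Jacobi symbol (74|125) = +1 (Zolotarev) agrees.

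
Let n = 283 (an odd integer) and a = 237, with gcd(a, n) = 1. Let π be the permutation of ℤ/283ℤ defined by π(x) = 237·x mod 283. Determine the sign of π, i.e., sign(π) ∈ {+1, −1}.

Trace 271: π^k(271) = [271, 269, 78, 91, 59, 116, 41] for k=0..6.
π_237 has 3 disjoint cycles with lengths [141, 141, 1] on {0,…,282}.
With 3 cycles on 283 points, sign = (−1)^{283−3} = +1.

+1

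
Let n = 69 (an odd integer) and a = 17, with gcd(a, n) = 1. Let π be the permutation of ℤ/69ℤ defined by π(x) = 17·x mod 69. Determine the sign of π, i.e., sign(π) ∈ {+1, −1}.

Orbit of 49 under x↦17x: [49, 5, 16, 65, 1, 17, 13]… (length divides ord_69(17)).
5 cycles of lengths [22, 22, 22, 2, 1].
5 cycles on 69: each ℓ→(−1)^(ℓ−1), product (−1)^64 = +1.
Via Zolotarev, sign(π_{17}) = (17|69) = +1.

+1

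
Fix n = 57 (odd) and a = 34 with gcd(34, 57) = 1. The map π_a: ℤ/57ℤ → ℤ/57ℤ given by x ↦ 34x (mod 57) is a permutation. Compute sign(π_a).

Orbit of 7 under x↦34x: [7, 10, 55, 46, 25, 52, 1]… (length divides ord_57(34)).
The orbit structure of x ↦ 34x mod 57: 6 orbits of sizes [18, 18, 18, 1, 1, 1].
57 − 6 = 51 transpositions; sign(π) = (−1)^51 = -1.

-1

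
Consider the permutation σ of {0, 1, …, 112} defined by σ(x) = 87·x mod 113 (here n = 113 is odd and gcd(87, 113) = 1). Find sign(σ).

Start at x=83: 83 → 102 → 60 → 22 → 106 → 69 → 14 → … (one orbit).
The orbit structure of x ↦ 87x mod 113: 3 orbits of sizes [56, 56, 1].
With 3 cycles on 113 points, sign = (−1)^{113−3} = +1.
(87|113)_J = +1 (Zolotarev's lemma cross-check).

+1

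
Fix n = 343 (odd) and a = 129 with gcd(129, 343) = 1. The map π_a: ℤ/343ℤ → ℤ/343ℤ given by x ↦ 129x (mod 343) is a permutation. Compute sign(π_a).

-1

Orbit of 97 under x↦129x: [97, 165, 19, 50, 276, 275, 146]… (length divides ord_343(129)).
Decompose π into cycles: lengths [42, 42, 42, 42, 42, 42, 42, 6, 6, 6, 6, 6, 6, 6, 6, 1] (16 cycles, including the fixed point 0).
343 − 16 = 327 transpositions; sign(π) = (−1)^327 = -1.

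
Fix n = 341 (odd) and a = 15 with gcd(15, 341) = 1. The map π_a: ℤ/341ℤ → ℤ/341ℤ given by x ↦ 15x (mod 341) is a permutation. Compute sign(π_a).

Start at x=202: 202 → 302 → 97 → 91 → 1 → 15 → 225 → … (one orbit).
Cycle lengths of π_15 on ℤ/341ℤ: [10, 10, 10, 10, 10, 10, 10, 10, 10, 10, 10, 10, 10, 10, 10, 10, 10, 10, 10, 10, 10, 10, 10, 10, 10, 10, 10, 10, 10, 10, 10, 10, 10, 5, 5, 1]; 36 cycles in total.
With 36 cycles on 341 points, sign = (−1)^{341−36} = -1.
(15|341)_J = -1 (Zolotarev's lemma cross-check).

-1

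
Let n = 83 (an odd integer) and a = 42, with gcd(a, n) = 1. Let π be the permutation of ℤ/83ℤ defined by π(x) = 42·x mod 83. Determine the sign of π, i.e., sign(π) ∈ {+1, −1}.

-1

Trace 60: π^k(60) = [60, 30, 15, 49, 66, 33, 58] for k=0..6.
2 cycles of lengths [82, 1].
n − c = 83 − 2 = 81; sign = (−1)^81 = -1.
(42|83)_J = -1 (Zolotarev's lemma cross-check).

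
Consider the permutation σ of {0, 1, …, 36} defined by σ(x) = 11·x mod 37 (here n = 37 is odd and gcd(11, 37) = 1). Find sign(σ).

Trace 11: π^k(11) = [11, 10, 36, 26, 27, 1] for k=0..5.
The orbit structure of x ↦ 11x mod 37: 7 orbits of sizes [6, 6, 6, 6, 6, 6, 1].
sign(π) = (−1)^{n − #cycles} = (−1)^{37−7} = (−1)^30 = +1.
Via Zolotarev, sign(π_{11}) = (11|37) = +1.

+1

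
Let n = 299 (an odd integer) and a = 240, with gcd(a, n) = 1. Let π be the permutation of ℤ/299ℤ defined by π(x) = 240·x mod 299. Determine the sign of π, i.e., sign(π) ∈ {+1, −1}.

Start at x=140: 140 → 112 → 269 → 275 → 220 → 176 → 81 → … (one orbit).
Decompose π into cycles: lengths [132, 132, 22, 12, 1] (5 cycles, including the fixed point 0).
299 − 5 = 294 transpositions; sign(π) = (−1)^294 = +1.

+1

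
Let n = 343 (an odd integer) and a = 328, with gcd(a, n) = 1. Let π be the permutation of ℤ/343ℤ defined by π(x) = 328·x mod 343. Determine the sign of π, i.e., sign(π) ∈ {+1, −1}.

Orbit of 48 under x↦328x: [48, 309, 167, 239, 188, 267, 111]… (length divides ord_343(328)).
The orbit structure of x ↦ 328x mod 343: 10 orbits of sizes [98, 98, 98, 14, 14, 14, 2, 2, 2, 1].
Σ(ℓ_i−1) = 343−10 = 333; sign = (−1)^333 = -1.

-1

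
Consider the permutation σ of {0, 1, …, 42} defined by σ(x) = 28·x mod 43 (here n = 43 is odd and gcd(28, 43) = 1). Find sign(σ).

-1

Start at x=36: 36 → 19 → 16 → 18 → 31 → 8 → 9 → … (one orbit).
Decompose π into cycles: lengths [42, 1] (2 cycles, including the fixed point 0).
sign(π) = (−1)^{n − #cycles} = (−1)^{43−2} = (−1)^41 = -1.
(28|43)_J = -1 (Zolotarev's lemma cross-check).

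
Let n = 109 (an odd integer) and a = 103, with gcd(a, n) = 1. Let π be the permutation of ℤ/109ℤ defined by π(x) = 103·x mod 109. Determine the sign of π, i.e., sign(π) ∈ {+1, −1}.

-1

Trace 10: π^k(10) = [10, 49, 33, 20, 98, 66, 40] for k=0..6.
Cycle lengths of π_103 on ℤ/109ℤ: [108, 1]; 2 cycles in total.
n − c = 109 − 2 = 107; sign = (−1)^107 = -1.
Check: (103/109) = -1 by Zolotarev.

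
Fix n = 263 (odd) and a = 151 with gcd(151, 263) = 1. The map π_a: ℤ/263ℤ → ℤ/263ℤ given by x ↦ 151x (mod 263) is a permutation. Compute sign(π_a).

+1

Trace 54: π^k(54) = [54, 1, 151, 183, 18, 88, 138] for k=0..6.
π_151 has 3 disjoint cycles with lengths [131, 131, 1] on {0,…,262}.
sign(π) = (−1)^{n − #cycles} = (−1)^{263−3} = (−1)^260 = +1.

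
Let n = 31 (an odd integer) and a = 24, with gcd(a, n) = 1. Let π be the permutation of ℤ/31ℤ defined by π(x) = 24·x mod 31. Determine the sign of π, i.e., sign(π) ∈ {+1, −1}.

-1

Start at x=26: 26 → 4 → 3 → 10 → 23 → 25 → 11 → … (one orbit).
The orbit structure of x ↦ 24x mod 31: 2 orbits of sizes [30, 1].
2 cycles on 31: each ℓ→(−1)^(ℓ−1), product (−1)^29 = -1.
Zolotarev: (24|31) = -1, matching the cycle-count sign.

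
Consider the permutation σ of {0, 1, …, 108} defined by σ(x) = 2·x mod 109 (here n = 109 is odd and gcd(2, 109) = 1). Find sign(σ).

Start at x=75: 75 → 41 → 82 → 55 → 1 → 2 → 4 → … (one orbit).
Cycle type of π: 36×3 + 1; total 4 cycles.
4 cycles on 109: each ℓ→(−1)^(ℓ−1), product (−1)^105 = -1.

-1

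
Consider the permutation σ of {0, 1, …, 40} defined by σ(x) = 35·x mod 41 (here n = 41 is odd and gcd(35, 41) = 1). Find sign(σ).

-1

Orbit of 15 under x↦35x: [15, 33, 7, 40, 6, 5, 11]… (length divides ord_41(35)).
Cycle lengths of π_35 on ℤ/41ℤ: [40, 1]; 2 cycles in total.
41 − 2 = 39 transpositions; sign(π) = (−1)^39 = -1.
The Jacobi symbol (35|41) = -1 (Zolotarev) agrees.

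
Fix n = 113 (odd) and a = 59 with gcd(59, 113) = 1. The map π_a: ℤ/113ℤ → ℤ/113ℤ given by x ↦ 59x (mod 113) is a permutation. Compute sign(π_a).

Start at x=41: 41 → 46 → 2 → 5 → 69 → 3 → 64 → … (one orbit).
Cycle type of π: 112 + 1; total 2 cycles.
113 − 2 = 111 transpositions; sign(π) = (−1)^111 = -1.
Zolotarev: (59|113) = -1, matching the cycle-count sign.

-1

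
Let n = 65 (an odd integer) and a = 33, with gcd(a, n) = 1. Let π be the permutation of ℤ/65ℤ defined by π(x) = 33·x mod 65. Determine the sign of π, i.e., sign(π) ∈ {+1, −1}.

+1

Trace 1: π^k(1) = [1, 33, 49, 57, 61, 63, 64] for k=0..6.
Decompose π into cycles: lengths [12, 12, 12, 12, 12, 4, 1] (7 cycles, including the fixed point 0).
Σ(ℓ_i−1) = 65−7 = 58; sign = (−1)^58 = +1.
Check: (33/65) = +1 by Zolotarev.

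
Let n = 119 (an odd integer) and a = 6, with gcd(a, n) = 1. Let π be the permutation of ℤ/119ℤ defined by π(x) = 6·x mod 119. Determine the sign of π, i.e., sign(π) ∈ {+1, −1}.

+1

Trace 50: π^k(50) = [50, 62, 15, 90, 64, 27, 43] for k=0..6.
Cycle type of π: 16×7 + 2×3 + 1; total 11 cycles.
sign(π) = (−1)^{n − #cycles} = (−1)^{119−11} = (−1)^108 = +1.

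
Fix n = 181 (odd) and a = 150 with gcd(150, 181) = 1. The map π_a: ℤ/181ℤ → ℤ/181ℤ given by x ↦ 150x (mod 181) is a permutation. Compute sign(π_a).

-1

Orbit of 125 under x↦150x: [125, 107, 122, 19, 135, 159, 139]… (length divides ord_181(150)).
Cycle lengths of π_150 on ℤ/181ℤ: [20, 20, 20, 20, 20, 20, 20, 20, 20, 1]; 10 cycles in total.
10 cycles on 181: each ℓ→(−1)^(ℓ−1), product (−1)^171 = -1.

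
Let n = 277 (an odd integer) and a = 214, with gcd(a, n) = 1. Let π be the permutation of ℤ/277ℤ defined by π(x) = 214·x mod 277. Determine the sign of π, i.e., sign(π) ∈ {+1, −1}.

Start at x=79: 79 → 9 → 264 → 265 → 202 → 16 → 100 → … (one orbit).
Cycle lengths of π_214 on ℤ/277ℤ: [69, 69, 69, 69, 1]; 5 cycles in total.
Σ(ℓ_i−1) = 277−5 = 272; sign = (−1)^272 = +1.
Check: (214/277) = +1 by Zolotarev.

+1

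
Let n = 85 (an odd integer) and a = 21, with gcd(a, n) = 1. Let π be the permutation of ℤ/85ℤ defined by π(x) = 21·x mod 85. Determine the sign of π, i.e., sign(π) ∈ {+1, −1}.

Orbit of 16 under x↦21x: [16, 81, 1, 21]… (length divides ord_85(21)).
Cycle type of π: 4×20 + 1×5; total 25 cycles.
85 − 25 = 60 transpositions; sign(π) = (−1)^60 = +1.

+1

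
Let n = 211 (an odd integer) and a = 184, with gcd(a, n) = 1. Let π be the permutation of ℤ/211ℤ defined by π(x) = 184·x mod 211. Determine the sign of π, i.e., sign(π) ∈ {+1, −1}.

+1

Trace 123: π^k(123) = [123, 55, 203, 5, 76, 58, 122] for k=0..6.
Decompose π into cycles: lengths [35, 35, 35, 35, 35, 35, 1] (7 cycles, including the fixed point 0).
With 7 cycles on 211 points, sign = (−1)^{211−7} = +1.
The Jacobi symbol (184|211) = +1 (Zolotarev) agrees.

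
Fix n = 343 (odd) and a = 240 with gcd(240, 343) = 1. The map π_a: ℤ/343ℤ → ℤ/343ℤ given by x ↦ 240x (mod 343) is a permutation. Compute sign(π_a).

+1

Orbit of 22 under x↦240x: [22, 135, 158, 190, 324, 242, 113]… (length divides ord_343(240)).
π_240 has 7 disjoint cycles with lengths [147, 147, 21, 21, 3, 3, 1] on {0,…,342}.
Σ(ℓ_i−1) = 343−7 = 336; sign = (−1)^336 = +1.
Via Zolotarev, sign(π_{240}) = (240|343) = +1.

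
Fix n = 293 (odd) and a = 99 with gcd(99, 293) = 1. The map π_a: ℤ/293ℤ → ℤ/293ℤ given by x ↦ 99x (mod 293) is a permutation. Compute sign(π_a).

Start at x=230: 230 → 209 → 181 → 46 → 159 → 212 → 185 → … (one orbit).
2 cycles of lengths [292, 1].
293 − 2 = 291 transpositions; sign(π) = (−1)^291 = -1.
Zolotarev: (99|293) = -1, matching the cycle-count sign.

-1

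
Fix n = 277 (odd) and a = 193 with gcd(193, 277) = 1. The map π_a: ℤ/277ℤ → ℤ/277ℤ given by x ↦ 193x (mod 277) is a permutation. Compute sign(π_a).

Start at x=16: 16 → 41 → 157 → 108 → 69 → 21 → 175 → … (one orbit).
π_193 has 7 disjoint cycles with lengths [46, 46, 46, 46, 46, 46, 1] on {0,…,276}.
277 − 7 = 270 transpositions; sign(π) = (−1)^270 = +1.
(193|277)_J = +1 (Zolotarev's lemma cross-check).

+1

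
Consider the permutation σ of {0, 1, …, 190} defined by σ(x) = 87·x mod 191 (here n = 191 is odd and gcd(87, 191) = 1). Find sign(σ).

-1

Start at x=105: 105 → 158 → 185 → 51 → 44 → 8 → 123 → … (one orbit).
Cycle type of π: 190 + 1; total 2 cycles.
Σ(ℓ_i−1) = 191−2 = 189; sign = (−1)^189 = -1.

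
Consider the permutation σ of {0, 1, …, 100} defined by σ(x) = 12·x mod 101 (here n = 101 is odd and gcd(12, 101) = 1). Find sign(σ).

-1

Trace 79: π^k(79) = [79, 39, 64, 61, 25, 98, 65] for k=0..6.
π_12 has 2 disjoint cycles with lengths [100, 1] on {0,…,100}.
Σ(ℓ_i−1) = 101−2 = 99; sign = (−1)^99 = -1.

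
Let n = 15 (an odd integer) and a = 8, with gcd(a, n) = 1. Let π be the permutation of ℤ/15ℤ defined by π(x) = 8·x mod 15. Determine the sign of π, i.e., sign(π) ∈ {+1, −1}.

Orbit of 4 under x↦8x: [4, 2, 1, 8]… (length divides ord_15(8)).
π_8 has 5 disjoint cycles with lengths [4, 4, 4, 2, 1] on {0,…,14}.
15 − 5 = 10 transpositions; sign(π) = (−1)^10 = +1.

+1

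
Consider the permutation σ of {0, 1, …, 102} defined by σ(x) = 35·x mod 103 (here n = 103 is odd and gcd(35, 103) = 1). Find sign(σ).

-1

Orbit of 20 under x↦35x: [20, 82, 89, 25, 51, 34, 57]… (length divides ord_103(35)).
Decompose π into cycles: lengths [102, 1] (2 cycles, including the fixed point 0).
n − c = 103 − 2 = 101; sign = (−1)^101 = -1.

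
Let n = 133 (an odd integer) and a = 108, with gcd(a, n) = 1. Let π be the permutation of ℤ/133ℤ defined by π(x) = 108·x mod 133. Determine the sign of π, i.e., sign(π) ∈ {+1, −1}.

Start at x=129: 129 → 100 → 27 → 123 → 117 → 1 → 108 → … (one orbit).
Cycle lengths of π_108 on ℤ/133ℤ: [18, 18, 18, 18, 18, 18, 18, 6, 1]; 9 cycles in total.
With 9 cycles on 133 points, sign = (−1)^{133−9} = +1.

+1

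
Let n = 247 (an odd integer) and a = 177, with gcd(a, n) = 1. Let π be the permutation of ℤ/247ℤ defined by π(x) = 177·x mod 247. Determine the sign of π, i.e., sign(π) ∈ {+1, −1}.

-1

Orbit of 64 under x↦177x: [64, 213, 157, 125, 142, 187, 1]… (length divides ord_247(177)).
Cycle lengths of π_177 on ℤ/247ℤ: [36, 36, 36, 36, 36, 36, 9, 9, 4, 4, 4, 1]; 12 cycles in total.
With 12 cycles on 247 points, sign = (−1)^{247−12} = -1.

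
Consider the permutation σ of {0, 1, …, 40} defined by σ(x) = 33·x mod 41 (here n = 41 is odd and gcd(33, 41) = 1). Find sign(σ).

+1

Start at x=1: 1 → 33 → 23 → 21 → 37 → 32 → 31 → … (one orbit).
3 cycles of lengths [20, 20, 1].
41 − 3 = 38 transpositions; sign(π) = (−1)^38 = +1.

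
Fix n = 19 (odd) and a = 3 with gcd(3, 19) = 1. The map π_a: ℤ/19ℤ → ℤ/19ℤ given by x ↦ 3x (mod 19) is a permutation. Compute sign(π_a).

-1

Start at x=9: 9 → 8 → 5 → 15 → 7 → 2 → 6 → … (one orbit).
2 cycles of lengths [18, 1].
Σ(ℓ_i−1) = 19−2 = 17; sign = (−1)^17 = -1.
(3|19)_J = -1 (Zolotarev's lemma cross-check).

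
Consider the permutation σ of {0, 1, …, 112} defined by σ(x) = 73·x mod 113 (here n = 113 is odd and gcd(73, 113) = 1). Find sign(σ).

-1

Trace 95: π^k(95) = [95, 42, 15, 78, 44, 48, 1] for k=0..6.
The orbit structure of x ↦ 73x mod 113: 8 orbits of sizes [16, 16, 16, 16, 16, 16, 16, 1].
Σ(ℓ_i−1) = 113−8 = 105; sign = (−1)^105 = -1.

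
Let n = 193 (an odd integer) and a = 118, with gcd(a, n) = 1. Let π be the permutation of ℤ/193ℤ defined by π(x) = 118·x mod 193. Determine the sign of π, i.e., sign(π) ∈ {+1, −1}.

Orbit of 179 under x↦118x: [179, 85, 187, 64, 25, 55, 121]… (length divides ord_193(118)).
The orbit structure of x ↦ 118x mod 193: 3 orbits of sizes [96, 96, 1].
3 cycles on 193: each ℓ→(−1)^(ℓ−1), product (−1)^190 = +1.
(118|193)_J = +1 (Zolotarev's lemma cross-check).

+1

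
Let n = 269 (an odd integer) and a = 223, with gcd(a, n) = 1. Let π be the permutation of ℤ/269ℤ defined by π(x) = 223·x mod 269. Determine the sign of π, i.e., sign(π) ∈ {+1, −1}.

Orbit of 189 under x↦223x: [189, 183, 190, 137, 154, 179, 105]… (length divides ord_269(223)).
Decompose π into cycles: lengths [268, 1] (2 cycles, including the fixed point 0).
2 cycles on 269: each ℓ→(−1)^(ℓ−1), product (−1)^267 = -1.
Check: (223/269) = -1 by Zolotarev.

-1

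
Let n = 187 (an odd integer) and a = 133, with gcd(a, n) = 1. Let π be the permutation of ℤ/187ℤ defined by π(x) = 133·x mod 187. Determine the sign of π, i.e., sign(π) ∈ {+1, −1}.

-1

Start at x=177: 177 → 166 → 12 → 100 → 23 → 67 → 122 → … (one orbit).
22 cycles of lengths [16, 16, 16, 16, 16, 16, 16, 16, 16, 16, 16, 1, 1, 1, 1, 1, 1, 1, 1, 1, 1, 1].
Σ(ℓ_i−1) = 187−22 = 165; sign = (−1)^165 = -1.
(133|187)_J = -1 (Zolotarev's lemma cross-check).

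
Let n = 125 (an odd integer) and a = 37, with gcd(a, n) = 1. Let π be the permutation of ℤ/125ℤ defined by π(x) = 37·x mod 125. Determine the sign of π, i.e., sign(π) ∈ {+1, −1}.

Start at x=66: 66 → 67 → 104 → 98 → 1 → 37 → 119 → … (one orbit).
Decompose π into cycles: lengths [100, 20, 4, 1] (4 cycles, including the fixed point 0).
4 cycles on 125: each ℓ→(−1)^(ℓ−1), product (−1)^121 = -1.
Zolotarev: (37|125) = -1, matching the cycle-count sign.

-1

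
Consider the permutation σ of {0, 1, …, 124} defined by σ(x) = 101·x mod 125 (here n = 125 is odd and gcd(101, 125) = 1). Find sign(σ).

+1

Start at x=101: 101 → 76 → 51 → 26 → 1 → 101 (one orbit).
Cycle lengths of π_101 on ℤ/125ℤ: [5, 5, 5, 5, 5, 5, 5, 5, 5, 5, 5, 5, 5, 5, 5, 5, 5, 5, 5, 5, 1, 1, 1, 1, 1, 1, 1, 1, 1, 1, 1, 1, 1, 1, 1, 1, 1, 1, 1, 1, 1, 1, 1, 1, 1]; 45 cycles in total.
With 45 cycles on 125 points, sign = (−1)^{125−45} = +1.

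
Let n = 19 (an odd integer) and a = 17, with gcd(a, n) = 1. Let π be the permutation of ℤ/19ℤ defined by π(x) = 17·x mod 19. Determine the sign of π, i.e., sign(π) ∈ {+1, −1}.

Start at x=4: 4 → 11 → 16 → 6 → 7 → 5 → 9 → … (one orbit).
3 cycles of lengths [9, 9, 1].
Σ(ℓ_i−1) = 19−3 = 16; sign = (−1)^16 = +1.

+1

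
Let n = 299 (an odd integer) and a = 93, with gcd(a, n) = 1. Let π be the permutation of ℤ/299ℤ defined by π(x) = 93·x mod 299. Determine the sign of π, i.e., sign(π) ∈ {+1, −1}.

-1

Orbit of 1 under x↦93x: [1, 93, 277, 47, 185, 162, 116]… (length divides ord_299(93)).
π_93 has 46 disjoint cycles with lengths [12, 12, 12, 12, 12, 12, 12, 12, 12, 12, 12, 12, 12, 12, 12, 12, 12, 12, 12, 12, 12, 12, 12, 1, 1, 1, 1, 1, 1, 1, 1, 1, 1, 1, 1, 1, 1, 1, 1, 1, 1, 1, 1, 1, 1, 1] on {0,…,298}.
Σ(ℓ_i−1) = 299−46 = 253; sign = (−1)^253 = -1.
(93|299)_J = -1 (Zolotarev's lemma cross-check).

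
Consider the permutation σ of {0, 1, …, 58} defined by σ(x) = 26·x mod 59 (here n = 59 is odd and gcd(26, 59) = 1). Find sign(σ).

+1

Orbit of 3 under x↦26x: [3, 19, 22, 41, 4, 45, 49]… (length divides ord_59(26)).
Cycle type of π: 29×2 + 1; total 3 cycles.
With 3 cycles on 59 points, sign = (−1)^{59−3} = +1.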